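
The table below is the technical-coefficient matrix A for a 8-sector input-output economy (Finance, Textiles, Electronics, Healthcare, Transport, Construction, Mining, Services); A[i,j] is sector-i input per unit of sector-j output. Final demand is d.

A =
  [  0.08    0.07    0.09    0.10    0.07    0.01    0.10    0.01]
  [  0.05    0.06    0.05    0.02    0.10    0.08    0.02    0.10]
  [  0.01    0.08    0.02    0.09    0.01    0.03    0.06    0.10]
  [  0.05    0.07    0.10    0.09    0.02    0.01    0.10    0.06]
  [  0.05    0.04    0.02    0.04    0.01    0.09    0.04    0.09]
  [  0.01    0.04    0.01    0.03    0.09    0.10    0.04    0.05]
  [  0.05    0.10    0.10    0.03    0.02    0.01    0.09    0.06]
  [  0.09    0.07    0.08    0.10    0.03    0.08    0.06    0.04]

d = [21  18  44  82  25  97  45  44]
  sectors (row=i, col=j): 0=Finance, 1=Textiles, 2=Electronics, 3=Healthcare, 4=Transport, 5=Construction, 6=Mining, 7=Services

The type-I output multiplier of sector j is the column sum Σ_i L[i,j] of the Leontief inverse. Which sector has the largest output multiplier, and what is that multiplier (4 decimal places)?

Textiles (1.9937)

Form M = I − A:
  [  0.92   -0.07   -0.09   -0.10   -0.07   -0.01   -0.10   -0.01]
  [ -0.05    0.94   -0.05   -0.02   -0.10   -0.08   -0.02   -0.10]
  [ -0.01   -0.08    0.98   -0.09   -0.01   -0.03   -0.06   -0.10]
  [ -0.05   -0.07   -0.10    0.91   -0.02   -0.01   -0.10   -0.06]
  [ -0.05   -0.04   -0.02   -0.04    0.99   -0.09   -0.04   -0.09]
  [ -0.01   -0.04   -0.01   -0.03   -0.09    0.90   -0.04   -0.05]
  [ -0.05   -0.10   -0.10   -0.03   -0.02   -0.01    0.91   -0.06]
  [ -0.09   -0.07   -0.08   -0.10   -0.03   -0.08   -0.06    0.96]
Leontief inverse L = M⁻¹:
  [  1.1280    0.1394    0.1533    0.1625    0.1090    0.0513    0.1670    0.0757]
  [  0.0940    1.1156    0.0975    0.0746    0.1401    0.1330    0.0718    0.1566]
  [  0.0500    0.1326    1.0708    0.1384    0.0435    0.0684    0.1090    0.1490]
  [  0.0963    0.1378    0.1617    1.1515    0.0572    0.0499    0.1636    0.1224]
  [  0.0857    0.0869    0.0631    0.0850    1.0447    0.1289    0.0851    0.1318]
  [  0.0409    0.0808    0.0444    0.0665    0.1211    1.1422    0.0782    0.0934]
  [  0.0925    0.1613    0.1534    0.0838    0.0574    0.0504    1.1445    0.1185]
  [  0.1387    0.1393    0.1428    0.1656    0.0763    0.1278    0.1277    1.1046]
Total output x = L · d:
  x_0 = 1.1280·21 + 0.1394·18 + 0.1533·44 + 0.1625·82 + 0.1090·25 + 0.0513·97 + 0.1670·45 + 0.0757·44 = 64.8141
  x_1 = 0.0940·21 + 1.1156·18 + 0.0975·44 + 0.0746·82 + 0.1401·25 + 0.1330·97 + 0.0718·45 + 0.1566·44 = 58.9879
  x_2 = 0.0500·21 + 0.1326·18 + 1.0708·44 + 0.1384·82 + 0.0435·25 + 0.0684·97 + 0.1090·45 + 0.1490·44 = 81.0768
  x_3 = 0.0963·21 + 0.1378·18 + 0.1617·44 + 1.1515·82 + 0.0572·25 + 0.0499·97 + 0.1636·45 + 0.1224·44 = 125.0588
  x_4 = 0.0857·21 + 0.0869·18 + 0.0631·44 + 0.0850·82 + 1.0447·25 + 0.1289·97 + 0.0851·45 + 0.1318·44 = 61.3573
  x_5 = 0.0409·21 + 0.0808·18 + 0.0444·44 + 0.0665·82 + 0.1211·25 + 1.1422·97 + 0.0782·45 + 0.0934·44 = 131.1662
  x_6 = 0.0925·21 + 0.1613·18 + 0.1534·44 + 0.0838·82 + 0.0574·25 + 0.0504·97 + 1.1445·45 + 0.1185·44 = 81.5098
  x_7 = 0.1387·21 + 0.1393·18 + 0.1428·44 + 0.1656·82 + 0.0763·25 + 0.1278·97 + 0.1277·45 + 1.1046·44 = 93.9365
Output multipliers (column sums of L):
  Finance: 1.7260
  Textiles: 1.9937
  Electronics: 1.8869
  Healthcare: 1.9279
  Transport: 1.6493
  Construction: 1.7519
  Mining: 1.9469
  Services: 1.9519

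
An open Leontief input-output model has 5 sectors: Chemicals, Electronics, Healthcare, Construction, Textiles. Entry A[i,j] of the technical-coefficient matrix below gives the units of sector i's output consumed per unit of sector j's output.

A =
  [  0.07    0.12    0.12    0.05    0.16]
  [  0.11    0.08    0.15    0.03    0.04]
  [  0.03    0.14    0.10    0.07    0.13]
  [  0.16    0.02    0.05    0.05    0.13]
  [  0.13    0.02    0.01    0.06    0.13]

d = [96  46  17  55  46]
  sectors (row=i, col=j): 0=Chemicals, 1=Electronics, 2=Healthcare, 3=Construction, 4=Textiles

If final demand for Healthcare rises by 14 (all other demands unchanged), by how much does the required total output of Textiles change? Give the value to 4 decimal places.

0.7674

Form M = I − A:
  [  0.93   -0.12   -0.12   -0.05   -0.16]
  [ -0.11    0.92   -0.15   -0.03   -0.04]
  [ -0.03   -0.14    0.90   -0.07   -0.13]
  [ -0.16   -0.02   -0.05    0.95   -0.13]
  [ -0.13   -0.02   -0.01   -0.06    0.87]
Leontief inverse L = M⁻¹:
  [  1.1577    0.1885    0.1942    0.0979    0.2652]
  [  0.1726    1.1472    0.2195    0.0695    0.1277]
  [  0.1115    0.1995    1.1679    0.1122    0.2209]
  [  0.2311    0.0749    0.1063    1.0892    0.2246]
  [  0.1942    0.0620    0.0548    0.0926    1.2100]
Total output x = L · d:
  x_0 = 1.1577·96 + 0.1885·46 + 0.1942·17 + 0.0979·55 + 0.2652·46 = 140.7010
  x_1 = 0.1726·96 + 1.1472·46 + 0.2195·17 + 0.0695·55 + 0.1277·46 = 82.7653
  x_2 = 0.1115·96 + 0.1995·46 + 1.1679·17 + 0.1122·55 + 0.2209·46 = 56.0649
  x_3 = 0.2311·96 + 0.0749·46 + 0.1063·17 + 1.0892·55 + 0.2246·46 = 97.6676
  x_4 = 0.1942·96 + 0.0620·46 + 0.0548·17 + 0.0926·55 + 1.2100·46 = 83.1806
Δx_4 = L[4,2] · Δd_2 = 0.0548 · 14 = 0.7674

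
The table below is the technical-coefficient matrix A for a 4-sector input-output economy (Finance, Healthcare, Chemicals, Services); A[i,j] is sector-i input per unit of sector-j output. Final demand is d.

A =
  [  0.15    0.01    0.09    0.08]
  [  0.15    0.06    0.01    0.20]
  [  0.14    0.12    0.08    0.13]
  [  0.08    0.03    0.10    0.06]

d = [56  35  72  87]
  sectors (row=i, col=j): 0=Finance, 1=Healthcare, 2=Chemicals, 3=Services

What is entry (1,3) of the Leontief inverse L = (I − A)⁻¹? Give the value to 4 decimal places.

Form M = I − A:
  [  0.85   -0.01   -0.09   -0.08]
  [ -0.15    0.94   -0.01   -0.20]
  [ -0.14   -0.12    0.92   -0.13]
  [ -0.08   -0.03   -0.10    0.94]
Leontief inverse L = M⁻¹:
  [  1.2166    0.0341    0.1334    0.1293]
  [  0.2255    1.0824    0.0619    0.2580]
  [  0.2337    0.1540    1.1343    0.2095]
  [  0.1356    0.0538    0.1340    1.1054]
Total output x = L · d:
  x_0 = 1.2166·56 + 0.0341·35 + 0.1334·72 + 0.1293·87 = 90.1776
  x_1 = 0.2255·56 + 1.0824·35 + 0.0619·72 + 0.2580·87 = 77.4134
  x_2 = 0.2337·56 + 0.1540·35 + 1.1343·72 + 0.2095·87 = 118.3721
  x_3 = 0.1356·56 + 0.0538·35 + 0.1340·72 + 1.1054·87 = 115.2913

L[1,3] = 0.2580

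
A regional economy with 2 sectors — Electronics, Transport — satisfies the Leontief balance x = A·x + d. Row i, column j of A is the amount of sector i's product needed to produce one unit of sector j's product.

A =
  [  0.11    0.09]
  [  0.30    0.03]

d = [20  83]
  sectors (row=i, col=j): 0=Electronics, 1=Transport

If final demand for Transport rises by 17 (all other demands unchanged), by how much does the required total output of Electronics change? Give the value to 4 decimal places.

Form M = I − A:
  [  0.89   -0.09]
  [ -0.30    0.97]
Leontief inverse L = M⁻¹:
  [  1.1599    0.1076]
  [  0.3587    1.0642]
Total output x = L · d:
  x_0 = 1.1599·20 + 0.1076·83 = 32.1296
  x_1 = 0.3587·20 + 1.0642·83 = 95.5040
Δx_0 = L[0,1] · Δd_1 = 0.1076 · 17 = 1.8295

1.8295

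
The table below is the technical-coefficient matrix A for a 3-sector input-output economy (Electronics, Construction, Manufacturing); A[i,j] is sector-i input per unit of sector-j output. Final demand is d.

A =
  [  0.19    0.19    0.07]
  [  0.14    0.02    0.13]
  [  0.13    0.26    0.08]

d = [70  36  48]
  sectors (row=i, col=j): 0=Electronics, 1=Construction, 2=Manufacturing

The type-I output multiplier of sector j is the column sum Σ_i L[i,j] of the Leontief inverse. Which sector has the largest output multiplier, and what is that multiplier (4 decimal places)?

Form M = I − A:
  [  0.81   -0.19   -0.07]
  [ -0.14    0.98   -0.13]
  [ -0.13   -0.26    0.92]
Leontief inverse L = M⁻¹:
  [  1.3074    0.2908    0.1406]
  [  0.2195    1.1090    0.1734]
  [  0.2468    0.3545    1.1558]
Total output x = L · d:
  x_0 = 1.3074·70 + 0.2908·36 + 0.1406·48 = 108.7312
  x_1 = 0.2195·70 + 1.1090·36 + 0.1734·48 = 63.6116
  x_2 = 0.2468·70 + 0.3545·36 + 1.1558·48 = 85.5153
Output multipliers (column sums of L):
  Electronics: 1.7737
  Construction: 1.7542
  Manufacturing: 1.4698

Electronics (1.7737)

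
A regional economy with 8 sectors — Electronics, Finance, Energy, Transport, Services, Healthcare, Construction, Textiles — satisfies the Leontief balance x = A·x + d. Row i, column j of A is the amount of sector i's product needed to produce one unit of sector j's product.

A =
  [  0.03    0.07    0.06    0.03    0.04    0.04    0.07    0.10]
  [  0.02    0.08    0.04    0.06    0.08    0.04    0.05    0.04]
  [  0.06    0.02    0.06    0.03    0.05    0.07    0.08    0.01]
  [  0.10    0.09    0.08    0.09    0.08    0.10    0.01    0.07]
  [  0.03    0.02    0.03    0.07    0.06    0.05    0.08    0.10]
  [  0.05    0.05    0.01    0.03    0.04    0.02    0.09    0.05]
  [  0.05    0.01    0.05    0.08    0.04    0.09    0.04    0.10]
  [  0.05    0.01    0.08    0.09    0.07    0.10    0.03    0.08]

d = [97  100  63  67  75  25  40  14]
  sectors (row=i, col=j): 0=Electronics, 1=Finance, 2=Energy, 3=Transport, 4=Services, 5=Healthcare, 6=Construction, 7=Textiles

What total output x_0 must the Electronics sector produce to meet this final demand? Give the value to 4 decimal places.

141.2098

Form M = I − A:
  [  0.97   -0.07   -0.06   -0.03   -0.04   -0.04   -0.07   -0.10]
  [ -0.02    0.92   -0.04   -0.06   -0.08   -0.04   -0.05   -0.04]
  [ -0.06   -0.02    0.94   -0.03   -0.05   -0.07   -0.08   -0.01]
  [ -0.10   -0.09   -0.08    0.91   -0.08   -0.10   -0.01   -0.07]
  [ -0.03   -0.02   -0.03   -0.07    0.94   -0.05   -0.08   -0.10]
  [ -0.05   -0.05   -0.01   -0.03   -0.04    0.98   -0.09   -0.05]
  [ -0.05   -0.01   -0.05   -0.08   -0.04   -0.09    0.96   -0.10]
  [ -0.05   -0.01   -0.08   -0.09   -0.07   -0.10   -0.03    0.92]
Leontief inverse L = M⁻¹:
  [  1.0690    0.1013    0.1023    0.0803    0.0867    0.0939    0.1135    0.1547]
  [  0.0567    1.1130    0.0777    0.1074    0.1249    0.0884    0.0913    0.0919]
  [  0.0933    0.0475    1.0930    0.0689    0.0862    0.1122    0.1206    0.0579]
  [  0.1551    0.1426    0.1371    1.1557    0.1456    0.1690    0.0747    0.1456]
  [  0.0727    0.0522    0.0740    0.1236    1.1075    0.1071    0.1228    0.1599]
  [  0.0799    0.0756    0.0428    0.0703    0.0758    1.0621    0.1230    0.0971]
  [  0.0949    0.0456    0.0950    0.1321    0.0885    0.1465    1.0863    0.1591]
  [  0.0993    0.0494    0.1282    0.1459    0.1232    0.1607    0.0831    1.1436]
Total output x = L · d:
  x_0 = 1.0690·97 + 0.1013·100 + 0.1023·63 + 0.0803·67 + 0.0867·75 + 0.0939·25 + 0.1135·40 + 0.1547·14 = 141.2098
  x_1 = 0.0567·97 + 1.1130·100 + 0.0777·63 + 0.1074·67 + 0.1249·75 + 0.0884·25 + 0.0913·40 + 0.0919·14 = 145.4062
  x_2 = 0.0933·97 + 0.0475·100 + 1.0930·63 + 0.0689·67 + 0.0862·75 + 0.1122·25 + 0.1206·40 + 0.0579·14 = 102.1880
  x_3 = 0.1551·97 + 0.1426·100 + 0.1371·63 + 1.1557·67 + 0.1456·75 + 0.1690·25 + 0.0747·40 + 0.1456·14 = 135.5521
  x_4 = 0.0727·97 + 0.0522·100 + 0.0740·63 + 0.1236·67 + 1.1075·75 + 0.1071·25 + 0.1228·40 + 0.1599·14 = 118.1165
  x_5 = 0.0799·97 + 0.0756·100 + 0.0428·63 + 0.0703·67 + 0.0758·75 + 1.0621·25 + 0.1230·40 + 0.0971·14 = 61.2326
  x_6 = 0.0949·97 + 0.0456·100 + 0.0950·63 + 0.1321·67 + 0.0885·75 + 0.1465·25 + 1.0863·40 + 0.1591·14 = 84.5893
  x_7 = 0.0993·97 + 0.0494·100 + 0.1282·63 + 0.1459·67 + 0.1232·75 + 0.1607·25 + 0.0831·40 + 1.1436·14 = 65.0200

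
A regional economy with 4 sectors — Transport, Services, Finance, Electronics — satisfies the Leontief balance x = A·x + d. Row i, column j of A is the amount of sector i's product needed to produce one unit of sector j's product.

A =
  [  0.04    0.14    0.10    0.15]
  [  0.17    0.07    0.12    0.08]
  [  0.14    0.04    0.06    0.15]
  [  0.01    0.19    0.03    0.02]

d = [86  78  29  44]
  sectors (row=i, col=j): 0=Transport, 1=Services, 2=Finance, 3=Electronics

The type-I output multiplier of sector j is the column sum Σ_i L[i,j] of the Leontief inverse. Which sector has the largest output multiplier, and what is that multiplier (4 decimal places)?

Form M = I − A:
  [  0.96   -0.14   -0.10   -0.15]
  [ -0.17    0.93   -0.12   -0.08]
  [ -0.14   -0.04    0.94   -0.15]
  [ -0.01   -0.19   -0.03    0.98]
Leontief inverse L = M⁻¹:
  [  1.1042    0.2156    0.1517    0.2098]
  [  0.2309    1.1495    0.1763    0.1562]
  [  0.1841    0.1175    1.1050    0.2069]
  [  0.0617    0.2287    0.0696    1.0592]
Total output x = L · d:
  x_0 = 1.1042·86 + 0.2156·78 + 0.1517·29 + 0.2098·44 = 125.4055
  x_1 = 0.2309·86 + 1.1495·78 + 0.1763·29 + 0.1562·44 = 121.5028
  x_2 = 0.1841·86 + 0.1175·78 + 1.1050·29 + 0.2069·44 = 66.1498
  x_3 = 0.0617·86 + 0.2287·78 + 0.0696·29 + 1.0592·44 = 71.7593
Output multipliers (column sums of L):
  Transport: 1.5808
  Services: 1.7113
  Finance: 1.5026
  Electronics: 1.6321

Services (1.7113)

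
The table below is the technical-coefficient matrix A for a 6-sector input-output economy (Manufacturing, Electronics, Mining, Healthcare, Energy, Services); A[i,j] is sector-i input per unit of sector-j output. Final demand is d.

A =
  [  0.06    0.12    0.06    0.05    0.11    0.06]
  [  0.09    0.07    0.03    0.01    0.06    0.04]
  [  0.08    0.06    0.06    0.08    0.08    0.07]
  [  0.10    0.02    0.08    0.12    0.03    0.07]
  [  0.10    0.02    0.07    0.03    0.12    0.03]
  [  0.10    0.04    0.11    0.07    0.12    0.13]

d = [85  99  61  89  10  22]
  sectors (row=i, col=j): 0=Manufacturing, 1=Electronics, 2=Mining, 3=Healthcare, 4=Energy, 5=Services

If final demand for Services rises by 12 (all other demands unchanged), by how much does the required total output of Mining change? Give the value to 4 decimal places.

1.4319

Form M = I − A:
  [  0.94   -0.12   -0.06   -0.05   -0.11   -0.06]
  [ -0.09    0.93   -0.03   -0.01   -0.06   -0.04]
  [ -0.08   -0.06    0.94   -0.08   -0.08   -0.07]
  [ -0.10   -0.02   -0.08    0.88   -0.03   -0.07]
  [ -0.10   -0.02   -0.07   -0.03    0.88   -0.03]
  [ -0.10   -0.04   -0.11   -0.07   -0.12    0.87]
Leontief inverse L = M⁻¹:
  [  1.1292    0.1633    0.1111    0.0908    0.1802    0.1078]
  [  0.1339    1.1028    0.0632    0.0353    0.1086    0.0716]
  [  0.1460    0.1015    1.1119    0.1250    0.1468    0.1193]
  [  0.1650    0.0624    0.1335    1.1715    0.0937    0.1225]
  [  0.1550    0.0571    0.1133    0.0655    1.1815    0.0684]
  [  0.1891    0.0952    0.1826    0.1312    0.2148    1.1995]
Total output x = L · d:
  x_0 = 1.1292·85 + 0.1633·99 + 0.1111·61 + 0.0908·89 + 0.1802·10 + 0.1078·22 = 131.1882
  x_1 = 0.1339·85 + 1.1028·99 + 0.0632·61 + 0.0353·89 + 0.1086·10 + 0.0716·22 = 130.2169
  x_2 = 0.1460·85 + 0.1015·99 + 1.1119·61 + 0.1250·89 + 0.1468·10 + 0.1193·22 = 105.5079
  x_3 = 0.1650·85 + 0.0624·99 + 0.1335·61 + 1.1715·89 + 0.0937·10 + 0.1225·22 = 136.2383
  x_4 = 0.1550·85 + 0.0571·99 + 0.1133·61 + 0.0655·89 + 1.1815·10 + 0.0684·22 = 44.8878
  x_5 = 0.1891·85 + 0.0952·99 + 0.1826·61 + 0.1312·89 + 0.2148·10 + 1.1995·22 = 76.8466
Δx_2 = L[2,5] · Δd_5 = 0.1193 · 12 = 1.4319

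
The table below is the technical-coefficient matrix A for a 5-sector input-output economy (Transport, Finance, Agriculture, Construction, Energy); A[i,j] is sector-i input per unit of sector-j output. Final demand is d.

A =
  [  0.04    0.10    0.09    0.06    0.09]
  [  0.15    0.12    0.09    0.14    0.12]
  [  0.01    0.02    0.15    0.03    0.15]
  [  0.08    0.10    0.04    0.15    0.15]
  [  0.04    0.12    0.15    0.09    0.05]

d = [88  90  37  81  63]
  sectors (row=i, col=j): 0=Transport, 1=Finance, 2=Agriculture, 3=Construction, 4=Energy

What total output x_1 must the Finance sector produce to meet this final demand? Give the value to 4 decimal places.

174.4557

Form M = I − A:
  [  0.96   -0.10   -0.09   -0.06   -0.09]
  [ -0.15    0.88   -0.09   -0.14   -0.12]
  [ -0.01   -0.02    0.85   -0.03   -0.15]
  [ -0.08   -0.10   -0.04    0.85   -0.15]
  [ -0.04   -0.12   -0.15   -0.09    0.95]
Leontief inverse L = M⁻¹:
  [  1.0870    0.1652    0.1687    0.1280    0.1707]
  [  0.2257    1.2295    0.2100    0.2523    0.2497]
  [  0.0400    0.0718    1.2310    0.0814    0.2201]
  [  0.1474    0.1975    0.1411    1.2518    0.2588]
  [  0.0946    0.1923    0.2414    0.1687    1.1506]
Total output x = L · d:
  x_0 = 1.0870·88 + 0.1652·90 + 0.1687·37 + 0.1280·81 + 0.1707·63 = 137.8840
  x_1 = 0.2257·88 + 1.2295·90 + 0.2100·37 + 0.2523·81 + 0.2497·63 = 174.4557
  x_2 = 0.0400·88 + 0.0718·90 + 1.2310·37 + 0.0814·81 + 0.2201·63 = 75.9826
  x_3 = 0.1474·88 + 0.1975·90 + 0.1411·37 + 1.2518·81 + 0.2588·63 = 153.6737
  x_4 = 0.0946·88 + 0.1923·90 + 0.2414·37 + 0.1687·81 + 1.1506·63 = 120.7138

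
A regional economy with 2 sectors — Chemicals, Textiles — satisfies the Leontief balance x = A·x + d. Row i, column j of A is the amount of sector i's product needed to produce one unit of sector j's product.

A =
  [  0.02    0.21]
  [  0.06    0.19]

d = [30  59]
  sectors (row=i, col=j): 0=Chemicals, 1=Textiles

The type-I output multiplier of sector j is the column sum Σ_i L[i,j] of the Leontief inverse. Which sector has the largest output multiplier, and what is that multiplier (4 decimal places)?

Form M = I − A:
  [  0.98   -0.21]
  [ -0.06    0.81]
Leontief inverse L = M⁻¹:
  [  1.0369    0.2688]
  [  0.0768    1.2545]
Total output x = L · d:
  x_0 = 1.0369·30 + 0.2688·59 = 46.9662
  x_1 = 0.0768·30 + 1.2545·59 = 76.3185
Output multipliers (column sums of L):
  Chemicals: 1.1137
  Textiles: 1.5233

Textiles (1.5233)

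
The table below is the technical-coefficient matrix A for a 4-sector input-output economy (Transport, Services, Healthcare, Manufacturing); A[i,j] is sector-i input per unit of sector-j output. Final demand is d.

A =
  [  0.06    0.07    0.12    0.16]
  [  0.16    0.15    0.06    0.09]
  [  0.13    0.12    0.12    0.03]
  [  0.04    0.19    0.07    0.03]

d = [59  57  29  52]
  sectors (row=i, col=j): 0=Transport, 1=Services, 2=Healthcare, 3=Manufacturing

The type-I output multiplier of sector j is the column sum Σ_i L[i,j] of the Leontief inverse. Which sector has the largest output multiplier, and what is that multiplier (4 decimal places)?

Services (1.8846)

Form M = I − A:
  [  0.94   -0.07   -0.12   -0.16]
  [ -0.16    0.85   -0.06   -0.09]
  [ -0.13   -0.12    0.88   -0.03]
  [ -0.04   -0.19   -0.07    0.97]
Leontief inverse L = M⁻¹:
  [  1.1257    0.1644    0.1811    0.2065]
  [  0.2376    1.2500    0.1303    0.1592]
  [  0.2024    0.2038    1.1849    0.0889]
  [  0.1076    0.2663    0.1185    1.0770]
Total output x = L · d:
  x_0 = 1.1257·59 + 0.1644·57 + 0.1811·29 + 0.2065·52 = 91.7800
  x_1 = 0.2376·59 + 1.2500·57 + 0.1303·29 + 0.1592·52 = 97.3232
  x_2 = 0.2024·59 + 0.2038·57 + 1.1849·29 + 0.0889·52 = 62.5446
  x_3 = 0.1076·59 + 0.2663·57 + 0.1185·29 + 1.0770·52 = 80.9698
Output multipliers (column sums of L):
  Transport: 1.6731
  Services: 1.8846
  Healthcare: 1.6149
  Manufacturing: 1.5317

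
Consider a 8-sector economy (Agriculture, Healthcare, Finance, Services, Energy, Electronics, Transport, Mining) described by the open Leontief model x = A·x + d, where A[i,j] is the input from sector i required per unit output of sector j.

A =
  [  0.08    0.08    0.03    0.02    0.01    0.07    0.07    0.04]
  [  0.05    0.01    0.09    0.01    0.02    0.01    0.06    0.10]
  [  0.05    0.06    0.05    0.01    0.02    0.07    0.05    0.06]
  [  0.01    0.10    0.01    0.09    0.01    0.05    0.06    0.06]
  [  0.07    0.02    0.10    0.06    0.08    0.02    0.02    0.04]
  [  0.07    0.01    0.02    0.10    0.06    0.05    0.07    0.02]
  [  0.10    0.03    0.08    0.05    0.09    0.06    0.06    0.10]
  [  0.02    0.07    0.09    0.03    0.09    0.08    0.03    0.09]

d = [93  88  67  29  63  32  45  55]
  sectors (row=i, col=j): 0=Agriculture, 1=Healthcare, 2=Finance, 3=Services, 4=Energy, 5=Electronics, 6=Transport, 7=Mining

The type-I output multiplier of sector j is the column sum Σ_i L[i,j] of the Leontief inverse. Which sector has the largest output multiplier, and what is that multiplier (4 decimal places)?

Mining (1.8890)

Form M = I − A:
  [  0.92   -0.08   -0.03   -0.02   -0.01   -0.07   -0.07   -0.04]
  [ -0.05    0.99   -0.09   -0.01   -0.02   -0.01   -0.06   -0.10]
  [ -0.05   -0.06    0.95   -0.01   -0.02   -0.07   -0.05   -0.06]
  [ -0.01   -0.10   -0.01    0.91   -0.01   -0.05   -0.06   -0.06]
  [ -0.07   -0.02   -0.10   -0.06    0.92   -0.02   -0.02   -0.04]
  [ -0.07   -0.01   -0.02   -0.10   -0.06    0.95   -0.07   -0.02]
  [ -0.10   -0.03   -0.08   -0.05   -0.09   -0.06    0.94   -0.10]
  [ -0.02   -0.07   -0.09   -0.03   -0.09   -0.08   -0.03    0.91]
Leontief inverse L = M⁻¹:
  [  1.1225    0.1114    0.0706    0.0500    0.0427    0.1067    0.1092    0.0858]
  [  0.0847    1.0425    0.1295    0.0331    0.0527    0.0473    0.0910    0.1424]
  [  0.0877    0.0888    1.0887    0.0378    0.0520    0.1046    0.0847    0.1018]
  [  0.0446    0.1323    0.0503    1.1227    0.0421    0.0836    0.0967    0.1082]
  [  0.1084    0.0569    0.1403    0.0899    1.1106    0.0575    0.0554    0.0824]
  [  0.1099    0.0467    0.0570    0.1371    0.0925    1.0867    0.1078    0.0626]
  [  0.1565    0.0796    0.1394    0.0939    0.1394    0.1143    1.1106    0.1617]
  [  0.0669    0.1081    0.1443    0.0684    0.1341    0.1241    0.0725    1.1443]
Total output x = L · d:
  x_0 = 1.1225·93 + 0.1114·88 + 0.0706·67 + 0.0500·29 + 0.0427·63 + 0.1067·32 + 0.1092·45 + 0.0858·55 = 136.1141
  x_1 = 0.0847·93 + 1.0425·88 + 0.1295·67 + 0.0331·29 + 0.0527·63 + 0.0473·32 + 0.0910·45 + 0.1424·55 = 126.0085
  x_2 = 0.0877·93 + 0.0888·88 + 1.0887·67 + 0.0378·29 + 0.0520·63 + 0.1046·32 + 0.0847·45 + 0.1018·55 = 106.0386
  x_3 = 0.0446·93 + 0.1323·88 + 0.0503·67 + 1.1227·29 + 0.0421·63 + 0.0836·32 + 0.0967·45 + 0.1082·55 = 67.3507
  x_4 = 0.1084·93 + 0.0569·88 + 0.1403·67 + 0.0899·29 + 1.1106·63 + 0.0575·32 + 0.0554·45 + 0.0824·55 = 105.9266
  x_5 = 0.1099·93 + 0.0467·88 + 0.0570·67 + 0.1371·29 + 0.0925·63 + 1.0867·32 + 0.1078·45 + 0.0626·55 = 71.0159
  x_6 = 0.1565·93 + 0.0796·88 + 0.1394·67 + 0.0939·29 + 0.1394·63 + 0.1143·32 + 1.1106·45 + 0.1617·55 = 104.9337
  x_7 = 0.0669·93 + 0.1081·88 + 0.1443·67 + 0.0684·29 + 0.1341·63 + 0.1241·32 + 0.0725·45 + 1.1443·55 = 106.0105
Output multipliers (column sums of L):
  Agriculture: 1.7811
  Healthcare: 1.6663
  Finance: 1.8201
  Services: 1.6330
  Energy: 1.6662
  Electronics: 1.7248
  Transport: 1.7280
  Mining: 1.8890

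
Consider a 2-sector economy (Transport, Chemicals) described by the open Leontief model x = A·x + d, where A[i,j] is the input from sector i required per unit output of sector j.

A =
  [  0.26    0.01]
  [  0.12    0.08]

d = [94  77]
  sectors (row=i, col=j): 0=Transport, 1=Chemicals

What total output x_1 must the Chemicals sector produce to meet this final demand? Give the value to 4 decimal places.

100.4414

Form M = I − A:
  [  0.74   -0.01]
  [ -0.12    0.92]
Leontief inverse L = M⁻¹:
  [  1.3537    0.0147]
  [  0.1766    1.0889]
Total output x = L · d:
  x_0 = 1.3537·94 + 0.0147·77 = 128.3843
  x_1 = 0.1766·94 + 1.0889·77 = 100.4414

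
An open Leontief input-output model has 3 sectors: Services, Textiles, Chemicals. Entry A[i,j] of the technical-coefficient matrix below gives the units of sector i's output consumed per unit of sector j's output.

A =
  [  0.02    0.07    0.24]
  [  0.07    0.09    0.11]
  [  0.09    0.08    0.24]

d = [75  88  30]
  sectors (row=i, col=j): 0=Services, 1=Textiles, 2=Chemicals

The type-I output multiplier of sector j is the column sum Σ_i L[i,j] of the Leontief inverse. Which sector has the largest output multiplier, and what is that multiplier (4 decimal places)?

Form M = I − A:
  [  0.98   -0.07   -0.24]
  [ -0.07    0.91   -0.11]
  [ -0.09   -0.08    0.76]
Leontief inverse L = M⁻¹:
  [  1.0607    0.1125    0.3512]
  [  0.0980    1.1235    0.1936]
  [  0.1359    0.1316    1.3778]
Total output x = L · d:
  x_0 = 1.0607·75 + 0.1125·88 + 0.3512·30 = 99.9868
  x_1 = 0.0980·75 + 1.1235·88 + 0.1936·30 = 112.0228
  x_2 = 0.1359·75 + 0.1316·88 + 1.3778·30 = 63.1061
Output multipliers (column sums of L):
  Services: 1.2946
  Textiles: 1.3675
  Chemicals: 1.9226

Chemicals (1.9226)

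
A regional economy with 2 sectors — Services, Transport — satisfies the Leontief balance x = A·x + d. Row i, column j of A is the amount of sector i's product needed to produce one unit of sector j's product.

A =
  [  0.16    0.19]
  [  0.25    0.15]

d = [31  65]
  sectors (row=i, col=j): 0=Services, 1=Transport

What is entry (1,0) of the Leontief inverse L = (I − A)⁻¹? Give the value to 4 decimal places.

L[1,0] = 0.3751

Form M = I − A:
  [  0.84   -0.19]
  [ -0.25    0.85]
Leontief inverse L = M⁻¹:
  [  1.2753    0.2851]
  [  0.3751    1.2603]
Total output x = L · d:
  x_0 = 1.2753·31 + 0.2851·65 = 58.0645
  x_1 = 0.3751·31 + 1.2603·65 = 93.5484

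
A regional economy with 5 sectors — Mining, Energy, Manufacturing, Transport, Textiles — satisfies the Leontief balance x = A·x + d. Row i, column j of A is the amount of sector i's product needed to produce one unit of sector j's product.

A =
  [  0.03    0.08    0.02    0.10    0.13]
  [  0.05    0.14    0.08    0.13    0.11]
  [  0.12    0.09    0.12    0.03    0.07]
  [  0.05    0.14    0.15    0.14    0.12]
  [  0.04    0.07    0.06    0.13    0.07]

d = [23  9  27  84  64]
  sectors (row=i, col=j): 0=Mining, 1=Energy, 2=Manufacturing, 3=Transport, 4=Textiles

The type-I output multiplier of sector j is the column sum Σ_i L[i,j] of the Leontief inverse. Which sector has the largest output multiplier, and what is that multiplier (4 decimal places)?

Form M = I − A:
  [  0.97   -0.08   -0.02   -0.10   -0.13]
  [ -0.05    0.86   -0.08   -0.13   -0.11]
  [ -0.12   -0.09    0.88   -0.03   -0.07]
  [ -0.05   -0.14   -0.15    0.86   -0.12]
  [ -0.04   -0.07   -0.06   -0.13    0.93]
Leontief inverse L = M⁻¹:
  [  1.0664    0.1530    0.0822    0.1797    0.1965]
  [  0.1060    1.2459    0.1702    0.2377    0.2057]
  [  0.1668    0.1690    1.1840    0.1084    0.1464]
  [  0.1197    0.2618    0.2569    1.2600    0.2296]
  [  0.0813    0.1479    0.1286    0.2087    1.1407]
Total output x = L · d:
  x_0 = 1.0664·23 + 0.1530·9 + 0.0822·27 + 0.1797·84 + 0.1965·64 = 55.7959
  x_1 = 0.1060·23 + 1.2459·9 + 0.1702·27 + 0.2377·84 + 0.2057·64 = 51.3752
  x_2 = 0.1668·23 + 0.1690·9 + 1.1840·27 + 0.1084·84 + 0.1464·64 = 55.7975
  x_3 = 0.1197·23 + 0.2618·9 + 0.2569·27 + 1.2600·84 + 0.2296·64 = 132.5790
  x_4 = 0.0813·23 + 0.1479·9 + 0.1286·27 + 0.2087·84 + 1.1407·64 = 97.2164
Output multipliers (column sums of L):
  Mining: 1.5402
  Energy: 1.9776
  Manufacturing: 1.8220
  Transport: 1.9945
  Textiles: 1.9190

Transport (1.9945)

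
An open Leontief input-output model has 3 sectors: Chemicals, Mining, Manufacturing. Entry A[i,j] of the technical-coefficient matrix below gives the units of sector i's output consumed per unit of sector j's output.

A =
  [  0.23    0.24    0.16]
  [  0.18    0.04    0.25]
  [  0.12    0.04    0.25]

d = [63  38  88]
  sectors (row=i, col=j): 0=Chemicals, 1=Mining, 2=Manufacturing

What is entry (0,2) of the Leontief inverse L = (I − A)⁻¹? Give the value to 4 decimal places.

Form M = I − A:
  [  0.77   -0.24   -0.16]
  [ -0.18    0.96   -0.25]
  [ -0.12   -0.04    0.75]
Leontief inverse L = M⁻¹:
  [  1.4564    0.3823    0.4381]
  [  0.3385    1.1452    0.4539]
  [  0.2511    0.1223    1.4276]
Total output x = L · d:
  x_0 = 1.4564·63 + 0.3823·38 + 0.4381·88 = 144.8363
  x_1 = 0.3385·63 + 1.1452·38 + 0.4539·88 = 104.7859
  x_2 = 0.2511·63 + 0.1223·38 + 1.4276·88 = 146.0957

L[0,2] = 0.4381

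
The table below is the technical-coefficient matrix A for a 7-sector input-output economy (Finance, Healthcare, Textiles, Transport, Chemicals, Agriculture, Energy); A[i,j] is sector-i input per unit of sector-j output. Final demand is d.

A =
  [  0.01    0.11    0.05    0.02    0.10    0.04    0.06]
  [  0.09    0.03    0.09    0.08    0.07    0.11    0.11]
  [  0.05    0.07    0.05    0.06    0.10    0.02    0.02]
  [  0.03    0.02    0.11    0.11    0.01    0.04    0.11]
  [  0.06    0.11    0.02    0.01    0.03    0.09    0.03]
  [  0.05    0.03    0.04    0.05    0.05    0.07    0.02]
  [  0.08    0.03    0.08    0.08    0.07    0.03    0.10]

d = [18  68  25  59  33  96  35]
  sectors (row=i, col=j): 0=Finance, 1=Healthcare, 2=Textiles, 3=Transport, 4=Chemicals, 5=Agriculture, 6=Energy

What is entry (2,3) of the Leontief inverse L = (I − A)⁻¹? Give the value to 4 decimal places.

L[2,3] = 0.0955

Form M = I − A:
  [  0.99   -0.11   -0.05   -0.02   -0.10   -0.04   -0.06]
  [ -0.09    0.97   -0.09   -0.08   -0.07   -0.11   -0.11]
  [ -0.05   -0.07    0.95   -0.06   -0.10   -0.02   -0.02]
  [ -0.03   -0.02   -0.11    0.89   -0.01   -0.04   -0.11]
  [ -0.06   -0.11   -0.02   -0.01    0.97   -0.09   -0.03]
  [ -0.05   -0.03   -0.04   -0.05   -0.05    0.93   -0.02]
  [ -0.08   -0.03   -0.08   -0.08   -0.07   -0.03    0.90]
Leontief inverse L = M⁻¹:
  [  1.0513    0.1489    0.0915    0.0589    0.1410    0.0843    0.1041]
  [  0.1402    1.0855    0.1499    0.1366    0.1302    0.1616    0.1700]
  [  0.0841    0.1094    1.0890    0.0955    0.1372    0.0593    0.0607]
  [  0.0685    0.0568    0.1611    1.1603    0.0551    0.0735    0.1604]
  [  0.0942    0.1431    0.0574    0.0444    1.0690    0.1298    0.0690]
  [  0.0760    0.0601    0.0712    0.0792    0.0807    1.1000    0.0508]
  [  0.1215    0.0773    0.1311    0.1275    0.1198    0.0715    1.1527]
Total output x = L · d:
  x_0 = 1.0513·18 + 0.1489·68 + 0.0915·25 + 0.0589·59 + 0.1410·33 + 0.0843·96 + 0.1041·35 = 51.1966
  x_1 = 0.1402·18 + 1.0855·68 + 0.1499·25 + 0.1366·59 + 0.1302·33 + 0.1616·96 + 0.1700·35 = 113.9079
  x_2 = 0.0841·18 + 0.1094·68 + 1.0890·25 + 0.0955·59 + 0.1372·33 + 0.0593·96 + 0.0607·35 = 54.1556
  x_3 = 0.0685·18 + 0.0568·68 + 0.1611·25 + 1.1603·59 + 0.0551·33 + 0.0735·96 + 0.1604·35 = 92.0675
  x_4 = 0.0942·18 + 0.1431·68 + 0.0574·25 + 0.0444·59 + 1.0690·33 + 0.1298·96 + 0.0690·35 = 65.6323
  x_5 = 0.0760·18 + 0.0601·68 + 0.0712·25 + 0.0792·59 + 0.0807·33 + 1.1000·96 + 0.0508·35 = 121.9531
  x_6 = 0.1215·18 + 0.0773·68 + 0.1311·25 + 0.1275·59 + 0.1198·33 + 0.0715·96 + 1.1527·35 = 69.4041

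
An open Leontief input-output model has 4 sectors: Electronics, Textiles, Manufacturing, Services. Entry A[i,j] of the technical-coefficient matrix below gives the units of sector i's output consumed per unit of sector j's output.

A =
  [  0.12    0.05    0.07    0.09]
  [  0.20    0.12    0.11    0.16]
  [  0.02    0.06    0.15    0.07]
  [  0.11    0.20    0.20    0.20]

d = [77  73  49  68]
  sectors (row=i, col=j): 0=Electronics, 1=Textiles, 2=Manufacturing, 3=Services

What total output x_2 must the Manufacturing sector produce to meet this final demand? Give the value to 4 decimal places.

Form M = I − A:
  [  0.88   -0.05   -0.07   -0.09]
  [ -0.20    0.88   -0.11   -0.16]
  [ -0.02   -0.06    0.85   -0.07]
  [ -0.11   -0.20   -0.20    0.80]
Leontief inverse L = M⁻¹:
  [  1.1876    0.1166    0.1530    0.1703]
  [  0.3269    1.2427    0.2602    0.3081]
  [  0.0727    0.1198    1.2309    0.1398]
  [  0.2632    0.3567    0.3938    1.3854]
Total output x = L · d:
  x_0 = 1.1876·77 + 0.1166·73 + 0.1530·49 + 0.1703·68 = 119.0381
  x_1 = 0.3269·77 + 1.2427·73 + 0.2602·49 + 0.3081·68 = 149.5852
  x_2 = 0.0727·77 + 0.1198·73 + 1.2309·49 + 0.1398·68 = 84.1674
  x_3 = 0.2632·77 + 0.3567·73 + 0.3938·49 + 1.3854·68 = 159.8059

84.1674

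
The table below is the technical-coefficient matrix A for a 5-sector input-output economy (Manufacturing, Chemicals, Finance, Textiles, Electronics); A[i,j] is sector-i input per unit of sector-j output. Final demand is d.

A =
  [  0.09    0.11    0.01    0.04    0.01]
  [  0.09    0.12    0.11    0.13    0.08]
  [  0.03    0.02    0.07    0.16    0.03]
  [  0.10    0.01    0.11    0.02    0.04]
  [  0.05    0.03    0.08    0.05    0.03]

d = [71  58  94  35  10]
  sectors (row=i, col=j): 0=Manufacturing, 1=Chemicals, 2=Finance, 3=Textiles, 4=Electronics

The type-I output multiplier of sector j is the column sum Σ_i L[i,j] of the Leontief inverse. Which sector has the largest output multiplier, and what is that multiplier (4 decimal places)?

Form M = I − A:
  [  0.91   -0.11   -0.01   -0.04   -0.01]
  [ -0.09    0.88   -0.11   -0.13   -0.08]
  [ -0.03   -0.02    0.93   -0.16   -0.03]
  [ -0.10   -0.01   -0.11    0.98   -0.04]
  [ -0.05   -0.03   -0.08   -0.05    0.97]
Leontief inverse L = M⁻¹:
  [  1.1239    0.1432    0.0400    0.0728    0.0276]
  [  0.1483    1.1648    0.1719    0.1943    0.1109]
  [  0.0636    0.0368    1.1068    0.1905    0.0458]
  [  0.1264    0.0326    0.1344    1.0545    0.0516]
  [  0.0743    0.0481    0.1056    0.0798    1.0422]
Total output x = L · d:
  x_0 = 1.1239·71 + 0.1432·58 + 0.0400·94 + 0.0728·35 + 0.0276·10 = 94.6856
  x_1 = 0.1483·71 + 1.1648·58 + 0.1719·94 + 0.1943·35 + 0.1109·10 = 102.1554
  x_2 = 0.0636·71 + 0.0368·58 + 1.1068·94 + 0.1905·35 + 0.0458·10 = 117.8134
  x_3 = 0.1264·71 + 0.0326·58 + 0.1344·94 + 1.0545·35 + 0.0516·10 = 60.9162
  x_4 = 0.0743·71 + 0.0481·58 + 0.1056·94 + 0.0798·35 + 1.0422·10 = 31.2060
Output multipliers (column sums of L):
  Manufacturing: 1.5364
  Chemicals: 1.4255
  Finance: 1.5586
  Textiles: 1.5919
  Electronics: 1.2782

Textiles (1.5919)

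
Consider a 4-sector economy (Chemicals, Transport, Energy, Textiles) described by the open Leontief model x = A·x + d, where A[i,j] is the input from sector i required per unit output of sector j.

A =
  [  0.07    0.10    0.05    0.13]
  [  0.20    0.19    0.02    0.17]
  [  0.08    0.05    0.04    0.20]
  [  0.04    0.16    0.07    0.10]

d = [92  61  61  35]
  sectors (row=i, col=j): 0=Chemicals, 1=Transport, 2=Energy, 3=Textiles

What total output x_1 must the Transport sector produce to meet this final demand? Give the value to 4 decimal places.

Form M = I − A:
  [  0.93   -0.10   -0.05   -0.13]
  [ -0.20    0.81   -0.02   -0.17]
  [ -0.08   -0.05    0.96   -0.20]
  [ -0.04   -0.16   -0.07    0.90]
Leontief inverse L = M⁻¹:
  [  1.1316    0.1873    0.0786    0.2163]
  [  0.3069    1.3382    0.0666    0.3119]
  [  0.1343    0.1389    1.0723    0.2839]
  [  0.1153    0.2570    0.0987    1.1983]
Total output x = L · d:
  x_0 = 1.1316·92 + 0.1873·61 + 0.0786·61 + 0.2163·35 = 127.8982
  x_1 = 0.3069·92 + 1.3382·61 + 0.0666·61 + 0.3119·35 = 124.8460
  x_2 = 0.1343·92 + 0.1389·61 + 1.0723·61 + 0.2839·35 = 96.1706
  x_3 = 0.1153·92 + 0.2570·61 + 0.0987·61 + 1.1983·35 = 74.2480

124.8460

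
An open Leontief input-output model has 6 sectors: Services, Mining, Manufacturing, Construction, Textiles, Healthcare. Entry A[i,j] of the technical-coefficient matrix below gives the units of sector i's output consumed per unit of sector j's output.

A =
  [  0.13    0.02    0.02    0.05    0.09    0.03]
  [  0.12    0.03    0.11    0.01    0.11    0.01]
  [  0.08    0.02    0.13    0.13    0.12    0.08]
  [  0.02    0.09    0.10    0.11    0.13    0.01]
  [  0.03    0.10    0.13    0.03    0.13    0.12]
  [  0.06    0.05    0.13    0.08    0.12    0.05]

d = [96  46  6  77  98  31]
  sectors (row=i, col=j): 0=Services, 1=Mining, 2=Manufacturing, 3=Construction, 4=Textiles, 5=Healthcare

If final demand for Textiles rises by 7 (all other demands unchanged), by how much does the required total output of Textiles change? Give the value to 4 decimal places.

Form M = I − A:
  [  0.87   -0.02   -0.02   -0.05   -0.09   -0.03]
  [ -0.12    0.97   -0.11   -0.01   -0.11   -0.01]
  [ -0.08   -0.02    0.87   -0.13   -0.12   -0.08]
  [ -0.02   -0.09   -0.10    0.89   -0.13   -0.01]
  [ -0.03   -0.10   -0.13   -0.03    0.87   -0.12]
  [ -0.06   -0.05   -0.13   -0.08   -0.12    0.95]
Leontief inverse L = M⁻¹:
  [  1.1763    0.0542    0.0782    0.0895    0.1617    0.0657]
  [  0.1762    1.0671    0.1837    0.0605    0.1955    0.0576]
  [  0.1493    0.0817    1.2465    0.2127    0.2494    0.1443]
  [  0.0774    0.1422    0.1994    1.1723    0.2374    0.0631]
  [  0.1028    0.1558    0.2491    0.1029    1.2551    0.1855]
  [  0.1235    0.1024    0.2334    0.1497    0.2332    1.1083]
Total output x = L · d:
  x_0 = 1.1763·96 + 0.0542·46 + 0.0782·6 + 0.0895·77 + 0.1617·98 + 0.0657·31 = 140.6591
  x_1 = 0.1762·96 + 1.0671·46 + 0.1837·6 + 0.0605·77 + 0.1955·98 + 0.0576·31 = 92.7011
  x_2 = 0.1493·96 + 0.0817·46 + 1.2465·6 + 0.2127·77 + 0.2494·98 + 0.1443·31 = 70.8650
  x_3 = 0.0774·96 + 0.1422·46 + 0.1994·6 + 1.1723·77 + 0.2374·98 + 0.0631·31 = 130.6585
  x_4 = 0.1028·96 + 0.1558·46 + 0.2491·6 + 0.1029·77 + 1.2551·98 + 0.1855·31 = 155.2023
  x_5 = 0.1235·96 + 0.1024·46 + 0.2334·6 + 0.1497·77 + 0.2332·98 + 1.1083·31 = 86.6989
Δx_4 = L[4,4] · Δd_4 = 1.2551 · 7 = 8.7856

8.7856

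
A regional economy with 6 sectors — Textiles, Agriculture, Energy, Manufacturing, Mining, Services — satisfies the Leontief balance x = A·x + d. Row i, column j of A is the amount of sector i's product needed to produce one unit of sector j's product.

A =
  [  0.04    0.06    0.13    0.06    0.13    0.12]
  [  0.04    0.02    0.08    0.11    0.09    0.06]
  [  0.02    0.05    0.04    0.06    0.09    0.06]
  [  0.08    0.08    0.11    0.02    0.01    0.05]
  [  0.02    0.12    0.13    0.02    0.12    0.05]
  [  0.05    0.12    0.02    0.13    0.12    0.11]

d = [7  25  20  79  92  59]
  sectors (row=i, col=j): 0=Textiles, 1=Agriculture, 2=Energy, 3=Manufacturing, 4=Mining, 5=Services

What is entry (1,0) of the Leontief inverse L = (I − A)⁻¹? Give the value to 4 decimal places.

Form M = I − A:
  [  0.96   -0.06   -0.13   -0.06   -0.13   -0.12]
  [ -0.04    0.98   -0.08   -0.11   -0.09   -0.06]
  [ -0.02   -0.05    0.96   -0.06   -0.09   -0.06]
  [ -0.08   -0.08   -0.11    0.98   -0.01   -0.05]
  [ -0.02   -0.12   -0.13   -0.02    0.88   -0.05]
  [ -0.05   -0.12   -0.02   -0.13   -0.12    0.89]
Leontief inverse L = M⁻¹:
  [  1.0762    0.1364    0.2050    0.1231    0.2209    0.1875]
  [  0.0691    1.0758    0.1390    0.1509    0.1509    0.1082]
  [  0.0427    0.0954    1.0877    0.0959    0.1419    0.0989]
  [  0.1035    0.1215    0.1574    1.0642    0.0691    0.0964]
  [  0.0478    0.1778    0.1938    0.0728    1.1963    0.1028]
  [  0.0923    0.1966    0.1038    0.1947    0.2073    1.1789]
Total output x = L · d:
  x_0 = 1.0762·7 + 0.1364·25 + 0.2050·20 + 0.1231·79 + 0.2209·92 + 0.1875·59 = 56.1520
  x_1 = 0.0691·7 + 1.0758·25 + 0.1390·20 + 0.1509·79 + 0.1509·92 + 0.1082·59 = 62.3445
  x_2 = 0.0427·7 + 0.0954·25 + 1.0877·20 + 0.0959·79 + 0.1419·92 + 0.0989·59 = 50.9043
  x_3 = 0.1035·7 + 0.1215·25 + 0.1574·20 + 1.0642·79 + 0.0691·92 + 0.0964·59 = 103.0273
  x_4 = 0.0478·7 + 0.1778·25 + 0.1938·20 + 0.0728·79 + 1.1963·92 + 0.1028·59 = 130.5281
  x_5 = 0.0923·7 + 0.1966·25 + 0.1038·20 + 0.1947·79 + 0.2073·92 + 1.1789·59 = 111.6449

L[1,0] = 0.0691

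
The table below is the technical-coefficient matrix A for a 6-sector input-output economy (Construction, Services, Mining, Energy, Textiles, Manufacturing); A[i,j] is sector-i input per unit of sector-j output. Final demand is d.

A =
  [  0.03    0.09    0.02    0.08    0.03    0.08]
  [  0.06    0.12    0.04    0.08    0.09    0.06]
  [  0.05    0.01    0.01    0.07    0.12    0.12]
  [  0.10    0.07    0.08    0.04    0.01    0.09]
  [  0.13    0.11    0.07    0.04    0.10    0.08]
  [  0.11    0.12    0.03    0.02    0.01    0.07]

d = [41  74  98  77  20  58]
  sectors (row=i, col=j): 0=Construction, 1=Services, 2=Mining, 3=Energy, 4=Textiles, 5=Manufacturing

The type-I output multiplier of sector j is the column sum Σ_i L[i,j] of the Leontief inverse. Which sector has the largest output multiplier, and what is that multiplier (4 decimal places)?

Form M = I − A:
  [  0.97   -0.09   -0.02   -0.08   -0.03   -0.08]
  [ -0.06    0.88   -0.04   -0.08   -0.09   -0.06]
  [ -0.05   -0.01    0.99   -0.07   -0.12   -0.12]
  [ -0.10   -0.07   -0.08    0.96   -0.01   -0.09]
  [ -0.13   -0.11   -0.07   -0.04    0.90   -0.08]
  [ -0.11   -0.12   -0.03   -0.02   -0.01    0.93]
Leontief inverse L = M⁻¹:
  [  1.0752    0.1433    0.0443    0.1098    0.0587    0.1231]
  [  0.1222    1.1929    0.0739    0.1232    0.1359    0.1206]
  [  0.1083    0.0733    1.0394    0.1008    0.1525    0.1710]
  [  0.1462    0.1267    0.1026    1.0767    0.0448    0.1420]
  [  0.1987    0.1937    0.1054    0.0916    1.1539    0.1513]
  [  0.1517    0.1781    0.0516    0.0563    0.0428    1.1156]
Total output x = L · d:
  x_0 = 1.0752·41 + 0.1433·74 + 0.0443·98 + 0.1098·77 + 0.0587·20 + 0.1231·58 = 75.7949
  x_1 = 0.1222·41 + 1.1929·74 + 0.0739·98 + 0.1232·77 + 0.1359·20 + 0.1206·58 = 119.7255
  x_2 = 0.1083·41 + 0.0733·74 + 1.0394·98 + 0.1008·77 + 0.1525·20 + 0.1710·58 = 132.4616
  x_3 = 0.1462·41 + 0.1267·74 + 0.1026·98 + 1.0767·77 + 0.0448·20 + 0.1420·58 = 117.4643
  x_4 = 0.1987·41 + 0.1937·74 + 0.1054·98 + 0.0916·77 + 1.1539·20 + 0.1513·58 = 71.7133
  x_5 = 0.1517·41 + 0.1781·74 + 0.0516·98 + 0.0563·77 + 0.0428·20 + 1.1156·58 = 94.3492
Output multipliers (column sums of L):
  Construction: 1.8024
  Services: 1.9080
  Mining: 1.4171
  Energy: 1.5584
  Textiles: 1.5885
  Manufacturing: 1.8237

Services (1.9080)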